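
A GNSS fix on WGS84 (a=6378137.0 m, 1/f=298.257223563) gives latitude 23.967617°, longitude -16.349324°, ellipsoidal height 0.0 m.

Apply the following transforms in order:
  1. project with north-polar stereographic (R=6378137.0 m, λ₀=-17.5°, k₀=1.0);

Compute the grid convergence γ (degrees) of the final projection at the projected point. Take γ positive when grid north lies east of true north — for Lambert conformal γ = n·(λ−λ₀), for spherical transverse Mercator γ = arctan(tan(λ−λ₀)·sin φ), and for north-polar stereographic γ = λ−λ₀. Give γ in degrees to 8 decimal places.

start: φ=23.967617°, λ=-16.349324°, h=0.000 m
→ into stereo (λ₀=-17.5°): φ=23.96761700°, λ−λ₀=1.15067600°
convergence γ = 1.15067600°

1.15067600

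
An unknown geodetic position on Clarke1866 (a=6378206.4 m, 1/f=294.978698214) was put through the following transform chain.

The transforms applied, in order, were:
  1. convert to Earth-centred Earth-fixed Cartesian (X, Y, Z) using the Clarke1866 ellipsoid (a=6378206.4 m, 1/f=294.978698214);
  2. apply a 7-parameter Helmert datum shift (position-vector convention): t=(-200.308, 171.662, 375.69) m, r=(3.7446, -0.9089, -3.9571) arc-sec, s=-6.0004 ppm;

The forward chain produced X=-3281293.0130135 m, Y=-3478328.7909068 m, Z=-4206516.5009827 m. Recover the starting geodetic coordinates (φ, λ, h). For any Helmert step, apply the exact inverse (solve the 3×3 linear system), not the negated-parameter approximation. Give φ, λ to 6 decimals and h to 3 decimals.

start: X=-3281293.0130, Y=-3478328.7909, Z=-4206516.5010 m
→ Helmert⁻¹: X=-3281064.1937, Y=-3478660.6436, Z=-4206839.8235
→ geod (Bowring, a=6378206.400): φ=-41.53257700°, λ=-133.32563900°, h=238.8290 m

φ=-41.532577°, λ=-133.325639°, h=238.829 m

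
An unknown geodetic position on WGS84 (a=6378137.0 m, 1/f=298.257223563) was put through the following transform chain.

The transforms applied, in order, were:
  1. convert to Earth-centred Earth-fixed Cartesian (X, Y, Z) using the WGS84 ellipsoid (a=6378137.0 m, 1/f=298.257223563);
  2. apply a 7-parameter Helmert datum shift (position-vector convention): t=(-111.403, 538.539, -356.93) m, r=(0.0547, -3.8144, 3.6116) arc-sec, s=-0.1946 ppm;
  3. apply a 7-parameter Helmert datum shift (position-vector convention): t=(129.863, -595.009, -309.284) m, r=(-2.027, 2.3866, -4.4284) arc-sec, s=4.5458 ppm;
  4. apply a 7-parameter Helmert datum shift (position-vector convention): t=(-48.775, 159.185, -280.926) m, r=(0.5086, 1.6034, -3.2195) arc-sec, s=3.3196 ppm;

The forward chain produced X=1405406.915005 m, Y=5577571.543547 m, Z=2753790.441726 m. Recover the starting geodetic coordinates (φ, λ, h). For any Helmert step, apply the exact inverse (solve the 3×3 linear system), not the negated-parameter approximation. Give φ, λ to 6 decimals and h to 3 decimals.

start: X=1405406.9150, Y=5577571.5435, Z=2753790.4417 m
→ Helmert⁻¹: X=1405342.5602, Y=5577422.5701, Z=2754059.3972
→ Helmert⁻¹: X=1405054.6824, Y=5577995.3202, Z=2754427.2336
→ Helmert⁻¹: X=1405314.9601, Y=5577433.9907, Z=2754757.2325
→ geod (Bowring, a=6378137.000): φ=25.74188800°, λ=75.85787300°, h=3280.1580 m

φ=25.741888°, λ=75.857873°, h=3280.158 m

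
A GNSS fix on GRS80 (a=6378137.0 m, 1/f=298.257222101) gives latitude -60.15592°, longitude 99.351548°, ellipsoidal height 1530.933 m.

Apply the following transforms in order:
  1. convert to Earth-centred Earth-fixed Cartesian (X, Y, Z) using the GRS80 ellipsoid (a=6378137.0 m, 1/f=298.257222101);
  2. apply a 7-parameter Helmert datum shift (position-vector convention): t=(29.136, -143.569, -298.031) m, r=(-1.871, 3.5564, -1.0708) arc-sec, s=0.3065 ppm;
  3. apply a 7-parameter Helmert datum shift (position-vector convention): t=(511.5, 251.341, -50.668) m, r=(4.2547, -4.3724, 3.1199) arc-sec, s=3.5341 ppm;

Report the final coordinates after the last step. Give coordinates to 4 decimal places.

start: φ=-60.155920°, λ=99.351548°, h=1530.933 m
→ ECEF (a=6378137.000, f=1/298.257222101): X=-517179.9912, Y=3140510.5980, Z=-5510470.3631
→ Helmert 7p (PV): X=-517229.7212, Y=3140320.6917, Z=-5510789.6530
→ Helmert 7p (PV): X=-516650.7307, Y=3140688.9809, Z=-5510805.9842

X=-516650.7307 m, Y=3140688.9809 m, Z=-5510805.9842 m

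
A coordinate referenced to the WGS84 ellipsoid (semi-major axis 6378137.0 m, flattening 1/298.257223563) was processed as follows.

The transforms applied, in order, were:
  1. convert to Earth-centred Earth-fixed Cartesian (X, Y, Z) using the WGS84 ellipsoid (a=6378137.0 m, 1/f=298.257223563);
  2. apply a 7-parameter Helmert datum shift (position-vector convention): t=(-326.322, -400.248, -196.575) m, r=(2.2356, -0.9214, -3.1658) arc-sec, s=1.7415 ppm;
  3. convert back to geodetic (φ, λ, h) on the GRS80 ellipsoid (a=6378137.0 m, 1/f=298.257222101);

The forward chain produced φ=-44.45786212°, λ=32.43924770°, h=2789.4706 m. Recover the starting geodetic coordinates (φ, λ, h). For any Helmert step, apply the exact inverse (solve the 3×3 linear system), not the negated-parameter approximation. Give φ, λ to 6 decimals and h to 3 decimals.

start: φ=-44.457862°, λ=32.439248°, h=2789.471 m
→ ECEF (a=6378137.000, f=1/298.257222101): X=3850131.7660, Y=2447069.0419, Z=-4446500.9410
→ Helmert⁻¹: X=3850393.9558, Y=2447475.9328, Z=-4446340.3497
→ geod (Bowring, a=6378137.000): φ=-44.45406200°, λ=32.44179400°, h=2990.7380 m

φ=-44.454062°, λ=32.441794°, h=2990.738 m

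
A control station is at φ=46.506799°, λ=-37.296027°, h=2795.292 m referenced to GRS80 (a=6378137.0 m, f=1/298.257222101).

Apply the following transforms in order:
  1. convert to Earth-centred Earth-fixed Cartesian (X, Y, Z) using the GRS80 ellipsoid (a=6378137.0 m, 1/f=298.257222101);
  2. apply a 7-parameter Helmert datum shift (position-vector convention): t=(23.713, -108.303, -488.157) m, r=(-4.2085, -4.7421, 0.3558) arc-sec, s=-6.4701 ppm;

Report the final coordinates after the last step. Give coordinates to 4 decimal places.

start: φ=46.506799°, λ=-37.296027°, h=2795.292 m
→ ECEF (a=6378137.000, f=1/298.257222101): X=3499908.8368, Y=-2665832.5324, Z=4606228.4753
→ Helmert 7p (PV): X=3499808.6053, Y=-2665823.5679, Z=4605845.3708

X=3499808.6053 m, Y=-2665823.5679 m, Z=4605845.3708 m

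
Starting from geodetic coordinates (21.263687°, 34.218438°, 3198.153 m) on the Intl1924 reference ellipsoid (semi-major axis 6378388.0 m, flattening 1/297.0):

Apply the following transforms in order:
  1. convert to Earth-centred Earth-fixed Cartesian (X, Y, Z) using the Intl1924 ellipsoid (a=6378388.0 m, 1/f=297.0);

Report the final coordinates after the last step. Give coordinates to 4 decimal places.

X=4919858.9579 m, Y=3345847.6535 m, Z=2299815.9296 m

start: φ=21.263687°, λ=34.218438°, h=3198.153 m
→ ECEF (a=6378388.000, f=1/297.0): X=4919858.9579, Y=3345847.6535, Z=2299815.9296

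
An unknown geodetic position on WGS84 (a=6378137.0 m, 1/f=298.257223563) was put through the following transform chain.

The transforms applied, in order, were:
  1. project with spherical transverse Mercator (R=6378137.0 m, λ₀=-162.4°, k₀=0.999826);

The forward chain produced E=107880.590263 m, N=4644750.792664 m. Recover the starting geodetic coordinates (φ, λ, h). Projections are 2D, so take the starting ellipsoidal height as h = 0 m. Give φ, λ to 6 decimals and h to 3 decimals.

φ=41.724456°, λ=-161.101331°, h=0.000 m

start: E=107880.5903, N=4644750.7927 m
→ tm⁻¹: φ=41.72445600°, λ=-161.10133100°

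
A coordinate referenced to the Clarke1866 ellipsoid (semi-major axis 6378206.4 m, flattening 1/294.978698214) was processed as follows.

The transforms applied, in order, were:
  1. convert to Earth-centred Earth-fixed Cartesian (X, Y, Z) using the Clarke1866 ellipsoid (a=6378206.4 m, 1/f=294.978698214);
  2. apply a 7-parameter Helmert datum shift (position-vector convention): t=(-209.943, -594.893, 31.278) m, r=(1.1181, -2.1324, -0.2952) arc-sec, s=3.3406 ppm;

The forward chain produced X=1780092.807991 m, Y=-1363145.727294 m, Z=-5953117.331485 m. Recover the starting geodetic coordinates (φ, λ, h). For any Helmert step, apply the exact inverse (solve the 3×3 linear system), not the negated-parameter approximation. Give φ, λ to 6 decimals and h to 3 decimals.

start: X=1780092.8080, Y=-1363145.7273, Z=-5953117.3315 m
→ Helmert⁻¹: X=1780237.2093, Y=-1362576.0049, Z=-5953139.7407
→ geod (Bowring, a=6378206.400): φ=-69.49252500°, λ=-37.43008700°, h=2010.6230 m

φ=-69.492525°, λ=-37.430087°, h=2010.623 m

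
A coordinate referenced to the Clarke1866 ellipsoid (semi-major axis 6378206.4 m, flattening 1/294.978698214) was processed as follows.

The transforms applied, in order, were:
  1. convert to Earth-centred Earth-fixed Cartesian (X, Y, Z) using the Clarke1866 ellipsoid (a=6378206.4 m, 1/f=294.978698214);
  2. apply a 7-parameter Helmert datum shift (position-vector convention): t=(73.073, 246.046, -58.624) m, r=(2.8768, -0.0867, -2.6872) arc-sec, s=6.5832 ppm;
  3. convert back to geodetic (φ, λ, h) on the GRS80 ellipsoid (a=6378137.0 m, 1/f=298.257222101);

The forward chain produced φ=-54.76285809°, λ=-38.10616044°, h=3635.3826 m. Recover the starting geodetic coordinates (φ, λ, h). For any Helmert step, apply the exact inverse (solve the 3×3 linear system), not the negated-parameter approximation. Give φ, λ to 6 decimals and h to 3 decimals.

start: φ=-54.762858°, λ=-38.106160°, h=3635.383 m
→ ECEF (a=6378137.000, f=1/298.257222101): X=2903769.1614, Y=-2277350.0673, Z=-5189166.2713
→ Helmert⁻¹: X=2903704.4644, Y=-2277615.6625, Z=-5189042.9409
→ geod (Bowring, a=6378206.400): φ=-54.76340600°, λ=-38.11002500°, h=3688.9870 m

φ=-54.763406°, λ=-38.110025°, h=3688.987 m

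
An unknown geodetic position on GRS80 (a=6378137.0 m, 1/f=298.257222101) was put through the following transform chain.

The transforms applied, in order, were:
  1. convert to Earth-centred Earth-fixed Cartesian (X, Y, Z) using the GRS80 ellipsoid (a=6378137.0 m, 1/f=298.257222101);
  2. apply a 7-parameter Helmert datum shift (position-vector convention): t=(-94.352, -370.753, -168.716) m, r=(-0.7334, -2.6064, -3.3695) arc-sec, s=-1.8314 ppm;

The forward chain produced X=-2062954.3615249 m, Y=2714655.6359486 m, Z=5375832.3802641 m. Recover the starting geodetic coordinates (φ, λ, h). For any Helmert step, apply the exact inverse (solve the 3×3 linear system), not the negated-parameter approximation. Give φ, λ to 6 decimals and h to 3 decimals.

φ=57.788846°, λ=127.227563°, h=3318.805 m

start: X=-2062954.3615, Y=2714655.6359, Z=5375832.3803 m
→ Helmert⁻¹: X=-2062840.2061, Y=2714978.5479, Z=5376046.6618
→ geod (Bowring, a=6378137.000): φ=57.78884600°, λ=127.22756300°, h=3318.8050 m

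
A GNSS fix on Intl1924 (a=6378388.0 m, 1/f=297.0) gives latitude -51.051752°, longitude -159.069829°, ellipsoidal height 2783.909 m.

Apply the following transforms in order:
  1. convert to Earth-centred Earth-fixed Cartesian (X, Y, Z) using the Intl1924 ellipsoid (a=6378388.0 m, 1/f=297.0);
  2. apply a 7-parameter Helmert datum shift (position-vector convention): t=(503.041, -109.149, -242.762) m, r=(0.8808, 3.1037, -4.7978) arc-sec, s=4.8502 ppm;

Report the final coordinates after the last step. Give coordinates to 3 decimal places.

start: φ=-51.051752°, λ=-159.069829°, h=2783.909 m
→ ECEF (a=6378388.000, f=1/297.0): X=-3754276.8267, Y=-1435884.5852, Z=-4939426.9860
→ Helmert 7p (PV): X=-3753899.7188, Y=-1435892.2795, Z=-4939643.3453

X=-3753899.719 m, Y=-1435892.280 m, Z=-4939643.345 m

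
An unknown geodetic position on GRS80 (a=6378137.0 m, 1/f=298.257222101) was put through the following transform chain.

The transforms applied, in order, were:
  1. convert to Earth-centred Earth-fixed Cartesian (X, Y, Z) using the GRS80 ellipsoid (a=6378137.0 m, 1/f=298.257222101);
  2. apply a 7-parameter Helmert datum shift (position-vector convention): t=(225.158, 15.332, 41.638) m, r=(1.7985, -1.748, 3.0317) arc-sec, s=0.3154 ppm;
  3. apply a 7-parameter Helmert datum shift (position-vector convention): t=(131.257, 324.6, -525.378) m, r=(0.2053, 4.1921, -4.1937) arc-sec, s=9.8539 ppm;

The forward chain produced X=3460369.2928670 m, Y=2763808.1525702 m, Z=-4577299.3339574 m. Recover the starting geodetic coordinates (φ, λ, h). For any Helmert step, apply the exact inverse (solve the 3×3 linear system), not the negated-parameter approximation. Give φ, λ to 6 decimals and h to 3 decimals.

start: X=3460369.2929, Y=2763808.1526, Z=-4577299.3340 m
→ Helmert⁻¹: X=3460240.7679, Y=2763522.1188, Z=-4576661.2824
→ Helmert⁻¹: X=3460016.3497, Y=2763415.1531, Z=-4576754.8942
→ geod (Bowring, a=6378137.000): φ=-46.13795300°, λ=38.61335200°, h=1205.0590 m

φ=-46.137953°, λ=38.613352°, h=1205.059 m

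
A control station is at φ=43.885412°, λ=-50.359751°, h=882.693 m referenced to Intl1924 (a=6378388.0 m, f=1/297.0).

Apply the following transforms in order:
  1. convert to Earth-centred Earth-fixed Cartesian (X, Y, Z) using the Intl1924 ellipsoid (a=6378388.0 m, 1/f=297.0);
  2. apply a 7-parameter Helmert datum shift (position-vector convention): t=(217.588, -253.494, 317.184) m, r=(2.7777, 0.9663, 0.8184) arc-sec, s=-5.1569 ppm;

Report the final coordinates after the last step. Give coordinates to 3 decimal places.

X=2938168.711 m, Y=-3546556.883 m, Z=4399846.835 m

start: φ=43.885412°, λ=-50.359751°, h=882.693 m
→ ECEF (a=6378388.000, f=1/297.0): X=2937931.5917, Y=-3546274.0853, Z=4399613.8589
→ Helmert 7p (PV): X=2938168.7106, Y=-3546556.8825, Z=4399846.8348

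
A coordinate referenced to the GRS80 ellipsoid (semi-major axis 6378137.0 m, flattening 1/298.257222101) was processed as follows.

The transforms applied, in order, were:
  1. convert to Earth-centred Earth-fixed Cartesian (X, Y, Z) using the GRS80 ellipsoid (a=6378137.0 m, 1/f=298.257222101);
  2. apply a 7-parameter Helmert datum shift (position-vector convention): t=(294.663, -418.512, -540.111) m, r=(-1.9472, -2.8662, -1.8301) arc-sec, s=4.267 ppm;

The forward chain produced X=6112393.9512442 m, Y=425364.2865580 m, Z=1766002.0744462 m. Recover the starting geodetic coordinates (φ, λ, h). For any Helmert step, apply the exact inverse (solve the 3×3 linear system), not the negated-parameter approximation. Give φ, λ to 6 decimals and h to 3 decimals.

start: X=6112393.9512, Y=425364.2866, Z=1766002.0744 m
→ Helmert⁻¹: X=6112093.9761, Y=425818.5359, Z=1766453.7355
→ geod (Bowring, a=6378137.000): φ=16.18557300°, λ=3.98525400°, h=-17.9430 m

φ=16.185573°, λ=3.985254°, h=-17.943 m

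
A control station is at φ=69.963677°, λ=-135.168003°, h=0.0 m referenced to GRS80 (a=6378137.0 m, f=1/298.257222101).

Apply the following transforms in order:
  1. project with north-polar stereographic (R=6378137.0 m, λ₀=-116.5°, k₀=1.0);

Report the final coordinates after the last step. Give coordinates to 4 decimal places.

E=-721291.5174 m, N=-2134889.1077 m

start: φ=69.963677°, λ=-135.168003°, h=0.000 m
→ stereo (R=6378137.0, λ₀=-116.5°): E=-721291.5174, N=-2134889.1077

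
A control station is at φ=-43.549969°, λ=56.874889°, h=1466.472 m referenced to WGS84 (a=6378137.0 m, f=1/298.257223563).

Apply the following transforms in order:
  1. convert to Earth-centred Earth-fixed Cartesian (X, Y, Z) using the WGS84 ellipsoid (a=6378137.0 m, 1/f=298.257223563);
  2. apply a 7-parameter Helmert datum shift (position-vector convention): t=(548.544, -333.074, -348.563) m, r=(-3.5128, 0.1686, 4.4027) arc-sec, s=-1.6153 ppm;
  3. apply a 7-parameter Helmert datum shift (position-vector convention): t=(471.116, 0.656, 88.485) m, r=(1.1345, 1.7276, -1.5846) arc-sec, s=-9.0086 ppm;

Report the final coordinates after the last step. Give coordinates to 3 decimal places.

start: φ=-43.549969°, λ=56.874889°, h=1466.472 m
→ ECEF (a=6378137.000, f=1/298.257223563): X=2530770.2717, Y=3878477.0811, Z=-4372997.5422
→ Helmert 7p (PV): X=2531228.3678, Y=3878117.2867, Z=-4373407.1626
→ Helmert 7p (PV): X=2531669.8440, Y=3878087.6151, Z=-4373279.1495

X=2531669.844 m, Y=3878087.615 m, Z=-4373279.149 m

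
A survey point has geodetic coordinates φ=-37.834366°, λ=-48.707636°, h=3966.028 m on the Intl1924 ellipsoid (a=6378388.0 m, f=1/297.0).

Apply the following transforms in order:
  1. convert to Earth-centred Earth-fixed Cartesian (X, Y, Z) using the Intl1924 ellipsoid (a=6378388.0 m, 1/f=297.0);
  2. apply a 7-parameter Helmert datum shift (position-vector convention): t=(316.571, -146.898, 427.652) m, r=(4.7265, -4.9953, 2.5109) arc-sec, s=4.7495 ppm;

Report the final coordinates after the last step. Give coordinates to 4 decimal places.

start: φ=-37.834366°, λ=-48.707636°, h=3966.028 m
→ ECEF (a=6378388.000, f=1/297.0): X=3330578.9784, Y=-3792137.6469, Z=-3893436.1656
→ Helmert 7p (PV): X=3331051.8219, Y=-3792172.7943, Z=-3893033.2417

X=3331051.8219 m, Y=-3792172.7943 m, Z=-3893033.2417 m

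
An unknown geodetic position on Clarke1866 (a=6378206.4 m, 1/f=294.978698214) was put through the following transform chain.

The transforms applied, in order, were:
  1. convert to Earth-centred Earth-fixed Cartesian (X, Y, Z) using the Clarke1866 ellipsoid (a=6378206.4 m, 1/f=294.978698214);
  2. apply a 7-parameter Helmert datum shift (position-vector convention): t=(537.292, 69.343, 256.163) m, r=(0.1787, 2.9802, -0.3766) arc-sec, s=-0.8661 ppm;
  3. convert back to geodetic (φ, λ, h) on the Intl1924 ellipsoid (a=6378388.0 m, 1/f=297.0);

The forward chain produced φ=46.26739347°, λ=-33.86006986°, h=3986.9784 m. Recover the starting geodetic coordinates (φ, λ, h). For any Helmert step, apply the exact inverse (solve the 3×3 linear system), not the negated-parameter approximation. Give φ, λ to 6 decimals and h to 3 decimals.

start: φ=46.267393°, λ=-33.860070°, h=3986.978 m
→ ECEF (a=6378388.000, f=1/297.0): X=3670250.7492, Y=-2462595.0601, Z=4588808.8258
→ Helmert⁻¹: X=3669654.8337, Y=-2462655.8605, Z=4588611.7912
→ geod (Bowring, a=6378206.400): φ=46.27048000°, λ=-33.86502900°, h=3783.9490 m

φ=46.270480°, λ=-33.865029°, h=3783.949 m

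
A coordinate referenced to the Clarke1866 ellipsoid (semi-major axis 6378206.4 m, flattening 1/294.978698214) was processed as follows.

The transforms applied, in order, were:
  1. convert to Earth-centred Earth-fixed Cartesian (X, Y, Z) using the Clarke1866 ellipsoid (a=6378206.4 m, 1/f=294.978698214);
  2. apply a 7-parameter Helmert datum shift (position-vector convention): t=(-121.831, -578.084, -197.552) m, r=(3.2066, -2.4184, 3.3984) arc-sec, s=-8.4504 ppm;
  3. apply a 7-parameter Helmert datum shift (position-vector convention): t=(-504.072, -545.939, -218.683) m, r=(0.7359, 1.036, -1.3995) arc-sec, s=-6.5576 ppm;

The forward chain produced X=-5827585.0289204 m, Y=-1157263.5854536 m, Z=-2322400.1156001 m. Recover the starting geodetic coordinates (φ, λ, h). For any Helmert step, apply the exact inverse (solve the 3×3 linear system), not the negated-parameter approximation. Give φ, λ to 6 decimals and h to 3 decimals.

start: X=-5827585.0289, Y=-1157263.5855, Z=-2322400.1156 m
→ Helmert⁻¹: X=-5827099.6564, Y=-1156773.0536, Z=-2322221.8012
→ Helmert⁻¹: X=-5827073.3390, Y=-1156144.8309, Z=-2321957.5770
→ geod (Bowring, a=6378206.400): φ=-21.48067000°, λ=-168.77773600°, h=2989.8870 m

φ=-21.480670°, λ=-168.777736°, h=2989.887 m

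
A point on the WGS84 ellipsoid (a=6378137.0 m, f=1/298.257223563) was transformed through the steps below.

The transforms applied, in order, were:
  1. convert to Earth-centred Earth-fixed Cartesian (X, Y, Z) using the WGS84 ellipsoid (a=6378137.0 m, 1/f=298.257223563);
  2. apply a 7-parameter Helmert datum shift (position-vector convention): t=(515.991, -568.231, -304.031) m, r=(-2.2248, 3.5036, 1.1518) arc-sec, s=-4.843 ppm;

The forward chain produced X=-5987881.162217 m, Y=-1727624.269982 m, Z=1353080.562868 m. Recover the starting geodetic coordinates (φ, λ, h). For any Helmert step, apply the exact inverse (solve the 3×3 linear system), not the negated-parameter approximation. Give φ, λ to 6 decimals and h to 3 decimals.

φ=12.330544°, λ=-163.912668°, h=578.235 m

start: X=-5987881.1622, Y=-1727624.2700, Z=1353080.5629 m
→ Helmert⁻¹: X=-5988458.7857, Y=-1727045.5597, Z=1353270.8006
→ geod (Bowring, a=6378137.000): φ=12.33054400°, λ=-163.91266800°, h=578.2350 m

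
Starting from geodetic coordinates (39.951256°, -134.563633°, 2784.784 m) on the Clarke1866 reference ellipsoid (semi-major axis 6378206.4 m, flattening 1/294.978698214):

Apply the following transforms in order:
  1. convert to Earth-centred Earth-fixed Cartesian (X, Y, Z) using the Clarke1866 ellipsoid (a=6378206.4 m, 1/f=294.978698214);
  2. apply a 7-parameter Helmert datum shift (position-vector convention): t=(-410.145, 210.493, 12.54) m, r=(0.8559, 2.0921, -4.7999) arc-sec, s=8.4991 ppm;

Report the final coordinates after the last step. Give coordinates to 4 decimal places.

X=-3437724.9706 m, Y=-3489761.0711 m, Z=4075496.0816 m

start: φ=39.951256°, λ=-134.563633°, h=2784.784 m
→ ECEF (a=6378206.400, f=1/294.978698214): X=-3437245.7335, Y=-3490004.9784, Z=4075428.5226
→ Helmert 7p (PV): X=-3437724.9706, Y=-3489761.0711, Z=4075496.0816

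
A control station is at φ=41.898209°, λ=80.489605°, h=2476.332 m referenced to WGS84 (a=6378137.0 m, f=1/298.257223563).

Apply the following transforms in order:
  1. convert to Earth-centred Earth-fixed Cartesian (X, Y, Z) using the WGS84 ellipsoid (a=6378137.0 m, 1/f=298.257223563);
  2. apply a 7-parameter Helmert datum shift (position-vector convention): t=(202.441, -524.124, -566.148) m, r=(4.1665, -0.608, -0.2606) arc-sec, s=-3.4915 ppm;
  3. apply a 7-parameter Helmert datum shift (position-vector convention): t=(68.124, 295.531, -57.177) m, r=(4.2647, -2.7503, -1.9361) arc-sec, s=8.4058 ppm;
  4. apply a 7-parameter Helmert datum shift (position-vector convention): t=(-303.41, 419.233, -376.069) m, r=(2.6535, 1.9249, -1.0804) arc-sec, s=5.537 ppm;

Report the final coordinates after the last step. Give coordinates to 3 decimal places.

start: φ=41.898209°, λ=80.489605°, h=2476.332 m
→ ECEF (a=6378137.000, f=1/298.257223563): X=785883.5263, Y=4691026.3444, Z=4238848.7235
→ Helmert 7p (PV): X=786076.6554, Y=4690399.2253, Z=4238364.8494
→ Helmert 7p (PV): X=786138.8996, Y=4690639.1718, Z=4238450.7595
→ Helmert 7p (PV): X=785903.9660, Y=4691025.7331, Z=4238151.1656

X=785903.966 m, Y=4691025.733 m, Z=4238151.166 m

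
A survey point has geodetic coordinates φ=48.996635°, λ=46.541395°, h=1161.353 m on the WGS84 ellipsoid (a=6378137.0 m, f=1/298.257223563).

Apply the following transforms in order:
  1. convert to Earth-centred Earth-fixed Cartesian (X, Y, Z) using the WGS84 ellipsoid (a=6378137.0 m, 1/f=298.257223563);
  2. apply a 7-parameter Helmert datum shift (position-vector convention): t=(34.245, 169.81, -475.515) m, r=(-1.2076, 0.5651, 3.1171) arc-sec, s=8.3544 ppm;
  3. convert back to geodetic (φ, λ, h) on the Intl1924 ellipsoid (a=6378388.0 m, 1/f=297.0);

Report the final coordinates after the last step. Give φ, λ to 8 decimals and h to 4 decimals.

φ=48.99329499°, λ=46.54365041°, h=752.8596 m

start: φ=48.996635°, λ=46.541395°, h=1161.353 m
→ ECEF (a=6378137.000, f=1/298.257223563): X=2884402.2621, Y=3043927.1434, Z=4791189.6678
→ Helmert 7p (PV): X=2884427.7304, Y=3044194.0242, Z=4790728.4568
→ geod (Bowring, a=6378388.000): φ=48.99329499°, λ=46.54365041°, h=752.8596 m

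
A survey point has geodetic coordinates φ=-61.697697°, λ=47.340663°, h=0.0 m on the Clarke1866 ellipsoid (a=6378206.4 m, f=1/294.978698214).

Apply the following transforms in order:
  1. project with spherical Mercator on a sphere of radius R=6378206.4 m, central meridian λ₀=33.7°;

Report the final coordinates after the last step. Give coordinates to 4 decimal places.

start: φ=-61.697697°, λ=47.340663°, h=0.000 m
→ merc (R=6378206.4, λ₀=33.7°): E=1518488.1816, N=-8787910.3507

E=1518488.1816 m, N=-8787910.3507 m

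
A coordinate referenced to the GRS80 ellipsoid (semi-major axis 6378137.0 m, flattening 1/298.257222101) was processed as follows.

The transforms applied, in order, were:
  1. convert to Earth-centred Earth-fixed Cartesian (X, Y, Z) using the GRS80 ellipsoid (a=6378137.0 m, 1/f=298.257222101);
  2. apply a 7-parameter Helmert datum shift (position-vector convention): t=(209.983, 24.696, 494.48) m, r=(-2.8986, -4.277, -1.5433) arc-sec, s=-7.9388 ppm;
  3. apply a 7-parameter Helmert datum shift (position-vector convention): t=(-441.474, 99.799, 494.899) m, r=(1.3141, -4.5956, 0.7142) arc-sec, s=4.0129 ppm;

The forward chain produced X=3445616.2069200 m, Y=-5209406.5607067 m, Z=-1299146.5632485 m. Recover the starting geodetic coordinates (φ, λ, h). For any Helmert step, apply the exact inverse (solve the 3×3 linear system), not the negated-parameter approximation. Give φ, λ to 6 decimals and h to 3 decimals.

φ=-11.837134°, λ=-56.517478°, h=2704.946 m

start: X=3445616.2069, Y=-5209406.5607, Z=-1299146.5632 m
→ Helmert⁻¹: X=3445996.8572, Y=-5209505.6666, Z=-1299679.8347
→ Helmert⁻¹: X=3445826.2452, Y=-5209527.6650, Z=-1300329.2959
→ geod (Bowring, a=6378137.000): φ=-11.83713400°, λ=-56.51747800°, h=2704.9460 m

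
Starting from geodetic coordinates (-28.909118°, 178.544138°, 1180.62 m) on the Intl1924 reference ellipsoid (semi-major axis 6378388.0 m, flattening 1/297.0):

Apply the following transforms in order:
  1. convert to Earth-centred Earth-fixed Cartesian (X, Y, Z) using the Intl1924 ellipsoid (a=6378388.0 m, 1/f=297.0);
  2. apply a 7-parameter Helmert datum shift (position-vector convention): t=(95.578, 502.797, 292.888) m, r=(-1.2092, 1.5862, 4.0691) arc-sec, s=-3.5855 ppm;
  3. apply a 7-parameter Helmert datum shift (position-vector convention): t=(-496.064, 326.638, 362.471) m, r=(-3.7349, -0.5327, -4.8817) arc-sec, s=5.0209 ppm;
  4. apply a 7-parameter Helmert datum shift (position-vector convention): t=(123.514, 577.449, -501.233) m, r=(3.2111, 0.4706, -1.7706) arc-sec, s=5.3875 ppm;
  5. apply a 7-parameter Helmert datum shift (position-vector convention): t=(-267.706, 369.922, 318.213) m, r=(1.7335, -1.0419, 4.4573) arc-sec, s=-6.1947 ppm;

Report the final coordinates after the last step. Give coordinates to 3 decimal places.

start: φ=-28.909118°, λ=178.544138°, h=1180.620 m
→ ECEF (a=6378388.000, f=1/297.0): X=-5587182.3907, Y=141998.5495, Z=-3065701.5747
→ Helmert 7p (PV): X=-5587093.1566, Y=142372.6441, Z=-3065355.5611
→ Helmert 7p (PV): X=-5587605.9867, Y=142776.7226, Z=-3065025.4883
→ Helmert 7p (PV): X=-5587518.3433, Y=143450.6218, Z=-3065528.2630
→ Helmert 7p (PV): X=-5587739.0514, Y=143724.6751, Z=-3065218.0783

X=-5587739.051 m, Y=143724.675 m, Z=-3065218.078 m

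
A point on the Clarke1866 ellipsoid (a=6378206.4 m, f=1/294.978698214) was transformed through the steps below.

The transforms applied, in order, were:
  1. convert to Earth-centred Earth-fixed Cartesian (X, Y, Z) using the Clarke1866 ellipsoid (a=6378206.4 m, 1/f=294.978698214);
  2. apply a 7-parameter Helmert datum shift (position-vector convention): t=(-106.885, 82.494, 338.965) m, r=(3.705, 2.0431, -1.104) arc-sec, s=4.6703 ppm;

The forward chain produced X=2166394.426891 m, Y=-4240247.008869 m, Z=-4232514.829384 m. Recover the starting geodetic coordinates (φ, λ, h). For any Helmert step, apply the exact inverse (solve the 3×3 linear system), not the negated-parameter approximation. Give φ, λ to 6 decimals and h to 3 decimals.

start: X=2166394.4269, Y=-4240247.0089, Z=-4232514.8294 m
→ Helmert⁻¹: X=2166555.8159, Y=-4240374.1331, Z=-4232736.3985
→ geod (Bowring, a=6378206.400): φ=-41.82693700°, λ=-62.93591800°, h=2455.0960 m

φ=-41.826937°, λ=-62.935918°, h=2455.096 m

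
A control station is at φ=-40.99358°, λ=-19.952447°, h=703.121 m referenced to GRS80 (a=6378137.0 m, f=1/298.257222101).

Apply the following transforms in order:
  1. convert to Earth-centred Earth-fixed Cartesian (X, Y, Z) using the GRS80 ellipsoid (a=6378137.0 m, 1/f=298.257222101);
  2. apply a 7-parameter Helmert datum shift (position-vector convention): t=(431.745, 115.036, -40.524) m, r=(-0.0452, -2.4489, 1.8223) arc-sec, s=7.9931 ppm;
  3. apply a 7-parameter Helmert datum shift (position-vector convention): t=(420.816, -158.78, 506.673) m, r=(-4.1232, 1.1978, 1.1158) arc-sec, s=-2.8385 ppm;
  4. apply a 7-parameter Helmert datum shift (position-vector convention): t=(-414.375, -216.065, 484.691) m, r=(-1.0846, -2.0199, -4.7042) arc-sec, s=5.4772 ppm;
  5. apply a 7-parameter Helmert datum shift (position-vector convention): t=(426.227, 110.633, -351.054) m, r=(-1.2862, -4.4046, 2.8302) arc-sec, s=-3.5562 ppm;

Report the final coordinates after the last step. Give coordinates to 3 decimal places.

start: φ=-40.993580°, λ=-19.952447°, h=703.121 m
→ ECEF (a=6378137.000, f=1/298.257222101): X=4532179.1188, Y=-1645319.7662, Z=-4162346.3218
→ Helmert 7p (PV): X=4532711.0444, Y=-1645178.7525, Z=-4162365.9461
→ Helmert 7p (PV): X=4533103.7227, Y=-1645391.5476, Z=-4161840.8932
→ Helmert 7p (PV): X=4532717.4065, Y=-1645741.8943, Z=-4161325.9537
→ Helmert 7p (PV): X=4533238.9568, Y=-1645589.1632, Z=-4161555.1551

X=4533238.957 m, Y=-1645589.163 m, Z=-4161555.155 m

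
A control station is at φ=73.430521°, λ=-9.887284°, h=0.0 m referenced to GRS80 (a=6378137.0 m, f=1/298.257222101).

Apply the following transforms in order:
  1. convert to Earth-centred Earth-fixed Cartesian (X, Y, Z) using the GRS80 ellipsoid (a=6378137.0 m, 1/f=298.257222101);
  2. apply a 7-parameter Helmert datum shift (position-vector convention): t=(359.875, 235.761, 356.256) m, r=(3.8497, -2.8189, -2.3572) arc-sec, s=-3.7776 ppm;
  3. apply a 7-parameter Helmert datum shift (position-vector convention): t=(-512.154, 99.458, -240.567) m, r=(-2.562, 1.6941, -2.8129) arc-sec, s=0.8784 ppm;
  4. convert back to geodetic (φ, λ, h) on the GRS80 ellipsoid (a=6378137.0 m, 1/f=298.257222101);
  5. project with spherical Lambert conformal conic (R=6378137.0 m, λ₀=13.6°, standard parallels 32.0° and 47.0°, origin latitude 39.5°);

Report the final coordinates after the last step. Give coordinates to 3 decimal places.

E=-934026.538 m, N=4157913.419 m

start: φ=73.430521°, λ=-9.887284°, h=0.000 m
→ ECEF (a=6378137.000, f=1/298.257222101): X=1797423.5294, Y=-313289.5758, Z=6091116.7350
→ Helmert 7p (PV): X=1797689.7908, Y=-313186.8557, Z=6091468.6983
→ Helmert 7p (PV): X=1797224.9756, Y=-313036.5267, Z=6091222.6073
→ geod (Bowring, a=6378137.000): φ=73.43284450°, λ=-9.88052525°, h=33.3112 m
→ lcc (R=6378137.0, λ₀=13.6°): E=-934026.5376, N=4157913.4186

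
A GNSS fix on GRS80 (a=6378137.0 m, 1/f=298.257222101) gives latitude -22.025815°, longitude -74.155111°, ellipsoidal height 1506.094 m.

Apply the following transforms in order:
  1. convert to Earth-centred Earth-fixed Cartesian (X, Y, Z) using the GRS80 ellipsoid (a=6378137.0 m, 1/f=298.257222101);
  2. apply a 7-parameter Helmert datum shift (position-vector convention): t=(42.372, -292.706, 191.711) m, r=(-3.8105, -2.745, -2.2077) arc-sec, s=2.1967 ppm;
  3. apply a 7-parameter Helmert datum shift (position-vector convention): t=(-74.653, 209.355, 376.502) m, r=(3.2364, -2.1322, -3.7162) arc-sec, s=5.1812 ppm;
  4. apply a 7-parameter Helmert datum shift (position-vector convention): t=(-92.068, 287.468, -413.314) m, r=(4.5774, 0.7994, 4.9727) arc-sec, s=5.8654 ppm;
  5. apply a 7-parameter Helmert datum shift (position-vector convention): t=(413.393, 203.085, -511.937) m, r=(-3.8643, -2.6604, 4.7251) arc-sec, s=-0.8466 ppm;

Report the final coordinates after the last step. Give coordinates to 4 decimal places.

X=1615981.3459 m, Y=-5691629.4435 m, Z=-2377965.4201 m

start: φ=-22.025815°, λ=-74.155111°, h=1506.094 m
→ ECEF (a=6378137.000, f=1/298.257222101): X=1615490.4686, Y=-5691997.2181, Z=-2377627.8368
→ Helmert 7p (PV): X=1615507.1083, Y=-5692363.6427, Z=-2377314.6964
→ Helmert 7p (PV): X=1615362.8427, Y=-5692175.5856, Z=-2377023.1284
→ Helmert 7p (PV): X=1615408.2666, Y=-5691829.8097, Z=-2377582.9658
→ Helmert 7p (PV): X=1615981.3459, Y=-5691629.4435, Z=-2377965.4201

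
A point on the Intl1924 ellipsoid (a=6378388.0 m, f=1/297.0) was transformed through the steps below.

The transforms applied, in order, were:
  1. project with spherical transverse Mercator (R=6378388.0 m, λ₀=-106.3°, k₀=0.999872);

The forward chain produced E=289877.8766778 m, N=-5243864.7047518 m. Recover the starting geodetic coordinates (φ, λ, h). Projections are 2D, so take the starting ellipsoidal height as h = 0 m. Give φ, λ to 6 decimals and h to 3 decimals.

φ=-47.046993°, λ=-102.477878°, h=0.000 m

start: E=289877.8767, N=-5243864.7048 m
→ tm⁻¹: φ=-47.04699300°, λ=-102.47787800°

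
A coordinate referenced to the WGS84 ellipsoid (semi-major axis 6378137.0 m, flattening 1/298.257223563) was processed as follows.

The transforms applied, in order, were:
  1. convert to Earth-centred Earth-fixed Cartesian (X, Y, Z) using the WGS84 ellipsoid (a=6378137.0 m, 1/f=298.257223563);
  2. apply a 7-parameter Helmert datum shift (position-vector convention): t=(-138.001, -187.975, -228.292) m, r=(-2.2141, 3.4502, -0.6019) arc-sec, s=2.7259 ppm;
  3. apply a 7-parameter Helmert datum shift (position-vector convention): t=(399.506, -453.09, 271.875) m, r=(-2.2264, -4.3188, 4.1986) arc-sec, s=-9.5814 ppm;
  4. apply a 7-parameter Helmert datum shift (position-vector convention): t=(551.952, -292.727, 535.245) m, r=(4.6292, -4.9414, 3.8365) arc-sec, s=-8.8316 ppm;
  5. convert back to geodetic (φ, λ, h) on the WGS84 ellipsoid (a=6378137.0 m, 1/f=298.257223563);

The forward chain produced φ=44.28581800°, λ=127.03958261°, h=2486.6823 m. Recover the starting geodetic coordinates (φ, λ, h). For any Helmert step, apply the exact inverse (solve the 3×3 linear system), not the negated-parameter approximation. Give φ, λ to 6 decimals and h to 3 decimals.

start: φ=44.285818°, λ=127.039583°, h=2486.682 m
→ ECEF (a=6378137.000, f=1/298.257223563): X=-2755910.4866, Y=3651964.7615, Z=4432618.0676
→ Helmert⁻¹: X=-2756312.6697, Y=3652440.4808, Z=4432106.0254
→ Helmert⁻¹: X=-2756571.4349, Y=3652936.8438, Z=4431973.7609
→ Helmert⁻¹: X=-2756510.7174, Y=3653059.2409, Z=4432183.0758
→ geod (Bowring, a=6378137.000): φ=44.27525900°, λ=127.03732700°, h=3067.2980 m

φ=44.275259°, λ=127.037327°, h=3067.298 m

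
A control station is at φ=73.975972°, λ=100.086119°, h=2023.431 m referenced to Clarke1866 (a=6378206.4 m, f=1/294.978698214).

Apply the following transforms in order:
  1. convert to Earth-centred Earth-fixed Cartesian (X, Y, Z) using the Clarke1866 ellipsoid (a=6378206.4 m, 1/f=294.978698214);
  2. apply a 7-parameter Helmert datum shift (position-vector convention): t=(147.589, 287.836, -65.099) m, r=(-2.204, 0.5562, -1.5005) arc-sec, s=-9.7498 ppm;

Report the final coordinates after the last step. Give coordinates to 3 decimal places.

X=-309224.879 m, Y=1739766.743 m, Z=6109821.933 m

start: φ=73.975972°, λ=100.086119°, h=2023.431 m
→ ECEF (a=6378206.400, f=1/294.978698214): X=-309404.6142, Y=1739428.3288, Z=6109964.3543
→ Helmert 7p (PV): X=-309224.8795, Y=1739766.7426, Z=6109821.9325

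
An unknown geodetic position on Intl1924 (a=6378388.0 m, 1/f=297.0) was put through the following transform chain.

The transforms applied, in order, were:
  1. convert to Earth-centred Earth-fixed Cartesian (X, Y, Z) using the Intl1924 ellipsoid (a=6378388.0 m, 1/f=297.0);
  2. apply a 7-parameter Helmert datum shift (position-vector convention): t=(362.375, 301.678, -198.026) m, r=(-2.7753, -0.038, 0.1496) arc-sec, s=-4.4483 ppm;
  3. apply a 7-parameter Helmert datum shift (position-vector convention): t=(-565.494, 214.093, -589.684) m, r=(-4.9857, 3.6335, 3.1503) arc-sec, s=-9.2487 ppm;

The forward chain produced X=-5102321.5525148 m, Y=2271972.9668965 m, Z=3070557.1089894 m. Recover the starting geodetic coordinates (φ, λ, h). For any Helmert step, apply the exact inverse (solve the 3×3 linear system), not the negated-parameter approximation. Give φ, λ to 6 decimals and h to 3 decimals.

φ=28.971462°, λ=156.001817°, h=424.170 m

start: X=-5102321.5525, Y=2271972.9669, Z=3070557.1090 m
→ Helmert⁻¹: X=-5101822.6467, Y=2271783.5719, Z=3071140.2373
→ Helmert⁻¹: X=-5102205.5046, Y=2271454.3731, Z=3071383.4280
→ geod (Bowring, a=6378388.000): φ=28.97146200°, λ=156.00181700°, h=424.1700 m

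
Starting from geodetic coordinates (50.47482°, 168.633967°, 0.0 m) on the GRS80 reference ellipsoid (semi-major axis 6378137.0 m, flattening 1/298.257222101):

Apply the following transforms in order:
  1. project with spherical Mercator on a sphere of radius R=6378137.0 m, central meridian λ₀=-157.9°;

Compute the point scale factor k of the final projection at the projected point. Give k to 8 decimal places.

1.57129615

start: φ=50.474820°, λ=168.633967°, h=0.000 m
→ into merc (λ₀=-157.9°): φ=50.47482000°, λ−λ₀=-33.46603300°
scale k = 1.57129615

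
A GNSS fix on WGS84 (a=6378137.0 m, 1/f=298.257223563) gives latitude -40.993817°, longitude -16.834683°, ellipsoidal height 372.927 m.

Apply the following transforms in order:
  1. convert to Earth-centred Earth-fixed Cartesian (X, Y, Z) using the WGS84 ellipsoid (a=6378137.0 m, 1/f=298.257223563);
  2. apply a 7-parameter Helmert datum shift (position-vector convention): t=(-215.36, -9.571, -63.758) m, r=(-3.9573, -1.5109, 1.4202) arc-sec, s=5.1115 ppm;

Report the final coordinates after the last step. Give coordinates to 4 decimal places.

X=4614550.4043 m, Y=-1396374.1075 m, Z=-4162174.0305 m

start: φ=-40.993817°, λ=-16.834683°, h=372.927 m
→ ECEF (a=6378137.000, f=1/298.257223563): X=4614702.0740, Y=-1396309.3197, Z=-4162149.5899
→ Helmert 7p (PV): X=4614550.4043, Y=-1396374.1075, Z=-4162174.0305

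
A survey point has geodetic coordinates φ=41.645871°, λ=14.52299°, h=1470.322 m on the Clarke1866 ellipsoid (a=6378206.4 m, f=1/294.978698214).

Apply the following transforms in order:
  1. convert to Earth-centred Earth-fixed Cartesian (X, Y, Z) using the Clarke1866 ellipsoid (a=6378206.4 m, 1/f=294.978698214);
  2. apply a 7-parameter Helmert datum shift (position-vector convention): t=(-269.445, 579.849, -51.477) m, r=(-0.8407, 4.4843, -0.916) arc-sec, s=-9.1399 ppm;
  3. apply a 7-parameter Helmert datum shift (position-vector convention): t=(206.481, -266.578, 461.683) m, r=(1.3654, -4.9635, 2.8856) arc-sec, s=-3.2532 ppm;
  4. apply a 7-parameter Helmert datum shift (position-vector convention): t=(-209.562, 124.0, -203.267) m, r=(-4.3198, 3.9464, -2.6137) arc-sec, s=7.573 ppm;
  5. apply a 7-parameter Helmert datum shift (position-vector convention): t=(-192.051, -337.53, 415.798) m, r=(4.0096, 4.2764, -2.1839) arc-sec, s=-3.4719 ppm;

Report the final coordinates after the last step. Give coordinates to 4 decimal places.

X=4621570.6957 m, Y=1197305.1680 m, Z=4217485.0446 m

start: φ=41.645871°, λ=14.522990°, h=1470.322 m
→ ECEF (a=6378206.400, f=1/294.978698214): X=4621898.8493, Y=1197283.1009, Z=4217069.5343
→ Helmert 7p (PV): X=4621684.1579, Y=1197848.6696, Z=4216874.1523
→ Helmert 7p (PV): X=4621757.3727, Y=1197614.9368, Z=4217441.2609
→ Helmert 7p (PV): X=4621678.6787, Y=1197777.7674, Z=4217156.4234
→ Helmert 7p (PV): X=4621570.6957, Y=1197305.1680, Z=4217485.0446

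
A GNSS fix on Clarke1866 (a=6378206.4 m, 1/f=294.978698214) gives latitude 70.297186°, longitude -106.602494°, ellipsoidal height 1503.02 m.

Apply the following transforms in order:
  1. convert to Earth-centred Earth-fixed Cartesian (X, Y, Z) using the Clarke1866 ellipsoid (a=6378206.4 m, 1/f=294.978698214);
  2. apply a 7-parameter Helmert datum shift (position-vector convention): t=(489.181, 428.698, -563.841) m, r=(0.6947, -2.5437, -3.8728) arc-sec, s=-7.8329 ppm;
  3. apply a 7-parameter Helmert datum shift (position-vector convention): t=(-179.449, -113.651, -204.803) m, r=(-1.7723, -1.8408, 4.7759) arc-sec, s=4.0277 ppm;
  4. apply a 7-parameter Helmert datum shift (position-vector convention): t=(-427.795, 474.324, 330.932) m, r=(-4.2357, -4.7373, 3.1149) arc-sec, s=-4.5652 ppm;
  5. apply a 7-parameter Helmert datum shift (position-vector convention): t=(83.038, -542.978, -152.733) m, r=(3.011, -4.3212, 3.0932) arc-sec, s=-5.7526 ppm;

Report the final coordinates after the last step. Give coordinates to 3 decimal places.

X=-616763.159 m, Y=-2067083.779 m, Z=5982837.731 m

start: φ=70.297186°, λ=-106.602494°, h=1503.020 m
→ ECEF (a=6378206.400, f=1/294.978698214): X=-616418.1562, Y=-2067404.8922, Z=5983529.7713
→ Helmert 7p (PV): X=-616036.7534, Y=-2066968.5792, Z=5982904.4972
→ Helmert 7p (PV): X=-616224.2188, Y=-2067053.4118, Z=5982736.0540
→ Helmert 7p (PV): X=-616755.3905, Y=-2066456.1006, Z=5983067.9680
→ Helmert 7p (PV): X=-616763.1588, Y=-2067083.7789, Z=5982837.7306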